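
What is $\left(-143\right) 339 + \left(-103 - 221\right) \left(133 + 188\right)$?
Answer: $-152481$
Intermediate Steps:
$\left(-143\right) 339 + \left(-103 - 221\right) \left(133 + 188\right) = -48477 - 104004 = -152481$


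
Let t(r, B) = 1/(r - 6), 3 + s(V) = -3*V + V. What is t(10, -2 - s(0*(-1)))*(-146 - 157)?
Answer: -303/4 ≈ -75.750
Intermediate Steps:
s(V) = -3 - 2*V (s(V) = -3 + (-3*V + V) = -3 - 2*V)
t(r, B) = 1/(-6 + r)
t(10, -2 - s(0*(-1)))*(-146 - 157) = (-146 - 157)/(-6 + 10) = -303/4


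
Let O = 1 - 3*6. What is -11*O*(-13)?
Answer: -2431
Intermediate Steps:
O = -17 (O = 1 - 18 = -17)
-11*O*(-13) = -11*(-17)*(-13) = 187*(-13) = -2431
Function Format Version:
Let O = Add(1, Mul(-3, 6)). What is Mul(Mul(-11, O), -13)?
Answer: -2431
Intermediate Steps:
O = -17 (O = Add(1, -18) = -17)
Mul(Mul(-11, O), -13) = Mul(Mul(-11, -17), -13) = Mul(187, -13) = -2431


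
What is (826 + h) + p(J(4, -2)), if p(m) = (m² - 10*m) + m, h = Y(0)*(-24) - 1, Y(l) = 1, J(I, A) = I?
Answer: 781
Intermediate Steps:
h = -25 (h = 1*(-24) - 1 = -24 - 1 = -25)
p(m) = m² - 9*m
(826 + h) + p(J(4, -2)) = (826 - 25) + 4*(-9 + 4) = 801 + 4*(-5) = 801 - 20 = 781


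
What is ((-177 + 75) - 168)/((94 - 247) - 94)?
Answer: 270/247 ≈ 1.0931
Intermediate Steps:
((-177 + 75) - 168)/((94 - 247) - 94) = (-102 - 168)/(-153 - 94) = -270/(-247) = -270*(-1/247) = 270/247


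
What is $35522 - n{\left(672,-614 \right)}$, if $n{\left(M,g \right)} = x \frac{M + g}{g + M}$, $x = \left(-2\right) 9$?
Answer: $35540$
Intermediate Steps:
$x = -18$
$n{\left(M,g \right)} = -18$ ($n{\left(M,g \right)} = - 18 \frac{M + g}{g + M} = - 18 \frac{M + g}{M + g} = \left(-18\right) 1 = -18$)
$35522 - n{\left(672,-614 \right)} = 35522 - -18 = 35522 + 18 = 35540$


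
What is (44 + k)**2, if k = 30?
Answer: 5476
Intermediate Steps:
(44 + k)**2 = (44 + 30)**2 = 74**2 = 5476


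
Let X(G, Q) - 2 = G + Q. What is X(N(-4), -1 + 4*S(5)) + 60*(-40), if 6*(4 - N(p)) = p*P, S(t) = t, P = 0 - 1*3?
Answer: -2377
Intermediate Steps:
P = -3 (P = 0 - 3 = -3)
N(p) = 4 + p/2 (N(p) = 4 - p*(-3)/6 = 4 - (-1)*p/2 = 4 + p/2)
X(G, Q) = 2 + G + Q (X(G, Q) = 2 + (G + Q) = 2 + G + Q)
X(N(-4), -1 + 4*S(5)) + 60*(-40) = (2 + (4 + (½)*(-4)) + (-1 + 4*5)) + 60*(-40) = (2 + (4 - 2) + (-1 + 20)) - 2400 = (2 + 2 + 19) - 2400 = 23 - 2400 = -2377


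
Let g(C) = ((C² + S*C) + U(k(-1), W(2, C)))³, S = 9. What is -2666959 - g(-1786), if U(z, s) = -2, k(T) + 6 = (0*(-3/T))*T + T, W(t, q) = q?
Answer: -31967290378665514959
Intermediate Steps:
k(T) = -6 + T (k(T) = -6 + ((0*(-3/T))*T + T) = -6 + (0*T + T) = -6 + (0 + T) = -6 + T)
g(C) = (-2 + C² + 9*C)³ (g(C) = ((C² + 9*C) - 2)³ = (-2 + C² + 9*C)³)
-2666959 - g(-1786) = -2666959 - (-2 + (-1786)² + 9*(-1786))³ = -2666959 - (-2 + 3189796 - 16074)³ = -2666959 - 1*3173720³ = -2666959 - 1*31967290378662848000 = -2666959 - 31967290378662848000 = -31967290378665514959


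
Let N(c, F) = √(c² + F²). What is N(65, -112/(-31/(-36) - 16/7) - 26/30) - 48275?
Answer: -48275 + √297821328874/5385 ≈ -48174.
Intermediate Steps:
N(c, F) = √(F² + c²)
N(65, -112/(-31/(-36) - 16/7) - 26/30) - 48275 = √((-112/(-31/(-36) - 16/7) - 26/30)² + 65²) - 48275 = √((-112/(-31*(-1/36) - 16*⅐) - 26*1/30)² + 4225) - 48275 = √((-112/(31/36 - 16/7) - 13/15)² + 4225) - 48275 = √((-112/(-359/252) - 13/15)² + 4225) - 48275 = √((-112*(-252/359) - 13/15)² + 4225) - 48275 = √((28224/359 - 13/15)² + 4225) - 48275 = √((418693/5385)² + 4225) - 48275 = √(175303828249/28998225 + 4225) - 48275 = √(297821328874/28998225) - 48275 = √297821328874/5385 - 48275 = -48275 + √297821328874/5385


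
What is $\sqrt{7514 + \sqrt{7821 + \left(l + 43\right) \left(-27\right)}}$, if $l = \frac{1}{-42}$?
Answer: $\frac{\sqrt{1472744 + 42 \sqrt{145054}}}{14} \approx 87.153$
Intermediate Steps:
$l = - \frac{1}{42} \approx -0.02381$
$\sqrt{7514 + \sqrt{7821 + \left(l + 43\right) \left(-27\right)}} = \sqrt{7514 + \sqrt{7821 + \left(- \frac{1}{42} + 43\right) \left(-27\right)}} = \sqrt{7514 + \sqrt{7821 + \frac{1805}{42} \left(-27\right)}} = \sqrt{7514 + \sqrt{7821 - \frac{16245}{14}}} = \sqrt{7514 + \sqrt{\frac{93249}{14}}} = \sqrt{7514 + \frac{3 \sqrt{145054}}{14}}$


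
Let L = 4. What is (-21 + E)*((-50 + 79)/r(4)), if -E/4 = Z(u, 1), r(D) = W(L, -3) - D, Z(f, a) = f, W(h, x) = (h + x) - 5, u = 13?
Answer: 2117/8 ≈ 264.63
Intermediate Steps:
W(h, x) = -5 + h + x
r(D) = -4 - D (r(D) = (-5 + 4 - 3) - D = -4 - D)
E = -52 (E = -4*13 = -52)
(-21 + E)*((-50 + 79)/r(4)) = (-21 - 52)*((-50 + 79)/(-4 - 1*4)) = -2117/(-4 - 4) = -2117/(-8) = -2117*(-1)/8 = -73*(-29/8) = 2117/8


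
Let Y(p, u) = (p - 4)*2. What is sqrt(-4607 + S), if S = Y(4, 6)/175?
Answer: I*sqrt(4607) ≈ 67.875*I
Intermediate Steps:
Y(p, u) = -8 + 2*p (Y(p, u) = (-4 + p)*2 = -8 + 2*p)
S = 0 (S = (-8 + 2*4)/175 = (-8 + 8)*(1/175) = 0*(1/175) = 0)
sqrt(-4607 + S) = sqrt(-4607 + 0) = sqrt(-4607) = I*sqrt(4607)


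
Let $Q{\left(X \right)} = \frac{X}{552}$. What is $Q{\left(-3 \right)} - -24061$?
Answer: $\frac{4427223}{184} \approx 24061.0$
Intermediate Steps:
$Q{\left(X \right)} = \frac{X}{552}$ ($Q{\left(X \right)} = X \frac{1}{552} = \frac{X}{552}$)
$Q{\left(-3 \right)} - -24061 = \frac{1}{552} \left(-3\right) - -24061 = - \frac{1}{184} + 24061 = \frac{4427223}{184}$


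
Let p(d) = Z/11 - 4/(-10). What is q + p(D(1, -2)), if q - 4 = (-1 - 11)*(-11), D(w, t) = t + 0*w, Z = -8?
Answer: 7462/55 ≈ 135.67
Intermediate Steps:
D(w, t) = t (D(w, t) = t + 0 = t)
q = 136 (q = 4 + (-1 - 11)*(-11) = 4 - 12*(-11) = 4 + 132 = 136)
p(d) = -18/55 (p(d) = -8/11 - 4/(-10) = -8*1/11 - 4*(-1/10) = -8/11 + 2/5 = -18/55)
q + p(D(1, -2)) = 136 - 18/55 = 7462/55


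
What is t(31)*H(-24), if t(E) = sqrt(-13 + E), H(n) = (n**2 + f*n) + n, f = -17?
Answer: 2880*sqrt(2) ≈ 4072.9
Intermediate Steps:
H(n) = n**2 - 16*n (H(n) = (n**2 - 17*n) + n = n**2 - 16*n)
t(31)*H(-24) = sqrt(-13 + 31)*(-24*(-16 - 24)) = sqrt(18)*(-24*(-40)) = (3*sqrt(2))*960 = 2880*sqrt(2)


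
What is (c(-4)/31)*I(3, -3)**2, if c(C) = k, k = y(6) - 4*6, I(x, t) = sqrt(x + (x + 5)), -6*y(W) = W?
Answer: -275/31 ≈ -8.8710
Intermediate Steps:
y(W) = -W/6
I(x, t) = sqrt(5 + 2*x) (I(x, t) = sqrt(x + (5 + x)) = sqrt(5 + 2*x))
k = -25 (k = -1/6*6 - 4*6 = -1 - 1*24 = -1 - 24 = -25)
c(C) = -25
(c(-4)/31)*I(3, -3)**2 = (-25/31)*(sqrt(5 + 2*3))**2 = ((1/31)*(-25))*(sqrt(5 + 6))**2 = -25*(sqrt(11))**2/31 = -25/31*11 = -275/31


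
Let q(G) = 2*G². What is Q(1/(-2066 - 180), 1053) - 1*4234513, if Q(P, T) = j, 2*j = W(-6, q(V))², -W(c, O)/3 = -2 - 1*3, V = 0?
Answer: -8468801/2 ≈ -4.2344e+6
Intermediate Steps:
W(c, O) = 15 (W(c, O) = -3*(-2 - 1*3) = -3*(-2 - 3) = -3*(-5) = 15)
j = 225/2 (j = (½)*15² = (½)*225 = 225/2 ≈ 112.50)
Q(P, T) = 225/2
Q(1/(-2066 - 180), 1053) - 1*4234513 = 225/2 - 1*4234513 = 225/2 - 4234513 = -8468801/2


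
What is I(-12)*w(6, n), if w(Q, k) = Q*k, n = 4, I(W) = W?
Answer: -288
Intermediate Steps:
I(-12)*w(6, n) = -72*4 = -12*24 = -288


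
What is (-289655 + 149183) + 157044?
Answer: 16572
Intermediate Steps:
(-289655 + 149183) + 157044 = -140472 + 157044 = 16572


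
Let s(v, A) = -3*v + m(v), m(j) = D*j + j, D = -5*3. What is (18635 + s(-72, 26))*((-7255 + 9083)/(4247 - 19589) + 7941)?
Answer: 1209700995923/7671 ≈ 1.5770e+8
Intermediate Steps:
D = -15
m(j) = -14*j (m(j) = -15*j + j = -14*j)
s(v, A) = -17*v (s(v, A) = -3*v - 14*v = -17*v)
(18635 + s(-72, 26))*((-7255 + 9083)/(4247 - 19589) + 7941) = (18635 - 17*(-72))*((-7255 + 9083)/(4247 - 19589) + 7941) = (18635 + 1224)*(1828/(-15342) + 7941) = 19859*(1828*(-1/15342) + 7941) = 19859*(-914/7671 + 7941) = 19859*(60914497/7671) = 1209700995923/7671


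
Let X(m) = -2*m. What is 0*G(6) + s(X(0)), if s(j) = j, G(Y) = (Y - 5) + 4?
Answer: 0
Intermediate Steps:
G(Y) = -1 + Y (G(Y) = (-5 + Y) + 4 = -1 + Y)
0*G(6) + s(X(0)) = 0*(-1 + 6) - 2*0 = 0*5 + 0 = 0 + 0 = 0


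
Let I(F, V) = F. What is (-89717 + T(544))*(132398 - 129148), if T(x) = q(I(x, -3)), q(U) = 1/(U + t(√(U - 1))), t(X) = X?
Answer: -86130763020250/295393 - 3250*√543/295393 ≈ -2.9158e+8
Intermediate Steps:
q(U) = 1/(U + √(-1 + U)) (q(U) = 1/(U + √(U - 1)) = 1/(U + √(-1 + U)))
T(x) = 1/(x + √(-1 + x))
(-89717 + T(544))*(132398 - 129148) = (-89717 + 1/(544 + √(-1 + 544)))*(132398 - 129148) = (-89717 + 1/(544 + √543))*3250 = -291580250 + 3250/(544 + √543)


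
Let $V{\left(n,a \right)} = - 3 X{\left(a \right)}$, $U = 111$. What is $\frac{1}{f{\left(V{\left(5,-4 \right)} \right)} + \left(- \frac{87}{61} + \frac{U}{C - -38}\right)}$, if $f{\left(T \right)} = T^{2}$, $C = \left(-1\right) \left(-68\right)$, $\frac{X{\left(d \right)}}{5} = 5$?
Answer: $\frac{6466}{36368799} \approx 0.00017779$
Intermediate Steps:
$X{\left(d \right)} = 25$ ($X{\left(d \right)} = 5 \cdot 5 = 25$)
$V{\left(n,a \right)} = -75$ ($V{\left(n,a \right)} = \left(-3\right) 25 = -75$)
$C = 68$
$\frac{1}{f{\left(V{\left(5,-4 \right)} \right)} + \left(- \frac{87}{61} + \frac{U}{C - -38}\right)} = \frac{1}{\left(-75\right)^{2} + \left(- \frac{87}{61} + \frac{111}{68 - -38}\right)} = \frac{1}{5625 + \left(\left(-87\right) \frac{1}{61} + \frac{111}{68 + 38}\right)} = \frac{1}{5625 - \left(\frac{87}{61} - \frac{111}{106}\right)} = \frac{1}{5625 + \left(- \frac{87}{61} + 111 \cdot \frac{1}{106}\right)} = \frac{1}{5625 + \left(- \frac{87}{61} + \frac{111}{106}\right)} = \frac{1}{5625 - \frac{2451}{6466}} = \frac{1}{\frac{36368799}{6466}} = \frac{6466}{36368799}$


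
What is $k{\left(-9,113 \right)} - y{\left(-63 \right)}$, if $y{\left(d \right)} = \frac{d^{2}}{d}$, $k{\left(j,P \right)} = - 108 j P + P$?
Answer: $110012$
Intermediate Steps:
$k{\left(j,P \right)} = P - 108 P j$ ($k{\left(j,P \right)} = - 108 P j + P = P - 108 P j$)
$y{\left(d \right)} = d$
$k{\left(-9,113 \right)} - y{\left(-63 \right)} = 113 \left(1 - -972\right) - -63 = 113 \left(1 + 972\right) + 63 = 113 \cdot 973 + 63 = 109949 + 63 = 110012$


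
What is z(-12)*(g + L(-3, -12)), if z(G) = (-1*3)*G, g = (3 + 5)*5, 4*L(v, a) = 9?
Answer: 1521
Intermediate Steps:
L(v, a) = 9/4 (L(v, a) = (¼)*9 = 9/4)
g = 40 (g = 8*5 = 40)
z(G) = -3*G
z(-12)*(g + L(-3, -12)) = (-3*(-12))*(40 + 9/4) = 36*(169/4) = 1521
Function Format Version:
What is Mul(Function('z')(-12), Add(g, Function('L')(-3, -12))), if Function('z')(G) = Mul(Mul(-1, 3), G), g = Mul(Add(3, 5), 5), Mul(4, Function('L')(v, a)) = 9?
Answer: 1521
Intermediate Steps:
Function('L')(v, a) = Rational(9, 4) (Function('L')(v, a) = Mul(Rational(1, 4), 9) = Rational(9, 4))
g = 40 (g = Mul(8, 5) = 40)
Function('z')(G) = Mul(-3, G)
Mul(Function('z')(-12), Add(g, Function('L')(-3, -12))) = Mul(Mul(-3, -12), Add(40, Rational(9, 4))) = Mul(36, Rational(169, 4)) = 1521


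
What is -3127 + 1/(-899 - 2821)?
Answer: -11632441/3720 ≈ -3127.0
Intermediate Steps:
-3127 + 1/(-899 - 2821) = -3127 + 1/(-3720) = -3127 - 1/3720 = -11632441/3720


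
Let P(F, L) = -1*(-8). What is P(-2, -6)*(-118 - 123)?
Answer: -1928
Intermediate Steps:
P(F, L) = 8
P(-2, -6)*(-118 - 123) = 8*(-118 - 123) = 8*(-241) = -1928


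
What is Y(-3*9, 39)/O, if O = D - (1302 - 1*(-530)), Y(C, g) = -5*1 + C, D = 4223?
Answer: -32/2391 ≈ -0.013384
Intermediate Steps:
Y(C, g) = -5 + C
O = 2391 (O = 4223 - (1302 - 1*(-530)) = 4223 - (1302 + 530) = 4223 - 1*1832 = 4223 - 1832 = 2391)
Y(-3*9, 39)/O = (-5 - 3*9)/2391 = (-5 - 27)*(1/2391) = -32*1/2391 = -32/2391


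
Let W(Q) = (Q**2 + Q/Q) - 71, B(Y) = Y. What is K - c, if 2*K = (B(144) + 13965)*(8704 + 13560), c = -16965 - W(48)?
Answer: 157080587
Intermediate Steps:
W(Q) = -70 + Q**2 (W(Q) = (Q**2 + 1) - 71 = (1 + Q**2) - 71 = -70 + Q**2)
c = -19199 (c = -16965 - (-70 + 48**2) = -16965 - (-70 + 2304) = -16965 - 1*2234 = -16965 - 2234 = -19199)
K = 157061388 (K = ((144 + 13965)*(8704 + 13560))/2 = (14109*22264)/2 = (1/2)*314122776 = 157061388)
K - c = 157061388 - 1*(-19199) = 157061388 + 19199 = 157080587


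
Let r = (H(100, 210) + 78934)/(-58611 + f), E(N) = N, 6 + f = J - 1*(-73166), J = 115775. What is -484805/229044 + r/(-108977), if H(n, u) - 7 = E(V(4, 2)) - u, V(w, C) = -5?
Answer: -1721343268845271/813238962377028 ≈ -2.1166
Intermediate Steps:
f = 188935 (f = -6 + (115775 - 1*(-73166)) = -6 + (115775 + 73166) = -6 + 188941 = 188935)
H(n, u) = 2 - u (H(n, u) = 7 + (-5 - u) = 2 - u)
r = 39363/65162 (r = ((2 - 1*210) + 78934)/(-58611 + 188935) = ((2 - 210) + 78934)/130324 = (-208 + 78934)*(1/130324) = 78726*(1/130324) = 39363/65162 ≈ 0.60408)
-484805/229044 + r/(-108977) = -484805/229044 + (39363/65162)/(-108977) = -484805*1/229044 + (39363/65162)*(-1/108977) = -484805/229044 - 39363/7101159274 = -1721343268845271/813238962377028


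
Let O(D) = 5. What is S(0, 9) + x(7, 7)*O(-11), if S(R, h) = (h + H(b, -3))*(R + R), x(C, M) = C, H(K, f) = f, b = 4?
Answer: 35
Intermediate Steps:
S(R, h) = 2*R*(-3 + h) (S(R, h) = (h - 3)*(R + R) = (-3 + h)*(2*R) = 2*R*(-3 + h))
S(0, 9) + x(7, 7)*O(-11) = 2*0*(-3 + 9) + 7*5 = 2*0*6 + 35 = 0 + 35 = 35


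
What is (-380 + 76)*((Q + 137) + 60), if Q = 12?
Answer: -63536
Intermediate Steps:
(-380 + 76)*((Q + 137) + 60) = (-380 + 76)*((12 + 137) + 60) = -304*(149 + 60) = -304*209 = -63536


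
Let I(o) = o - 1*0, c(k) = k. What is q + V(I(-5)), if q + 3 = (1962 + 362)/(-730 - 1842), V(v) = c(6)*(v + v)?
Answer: -41090/643 ≈ -63.904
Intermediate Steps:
I(o) = o (I(o) = o + 0 = o)
V(v) = 12*v (V(v) = 6*(v + v) = 6*(2*v) = 12*v)
q = -2510/643 (q = -3 + (1962 + 362)/(-730 - 1842) = -3 + 2324/(-2572) = -3 + 2324*(-1/2572) = -3 - 581/643 = -2510/643 ≈ -3.9036)
q + V(I(-5)) = -2510/643 + 12*(-5) = -2510/643 - 60 = -41090/643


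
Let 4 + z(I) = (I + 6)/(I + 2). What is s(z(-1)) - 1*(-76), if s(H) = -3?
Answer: 73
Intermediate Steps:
z(I) = -4 + (6 + I)/(2 + I) (z(I) = -4 + (I + 6)/(I + 2) = -4 + (6 + I)/(2 + I))
s(z(-1)) - 1*(-76) = -3 - 1*(-76) = -3 + 76 = 73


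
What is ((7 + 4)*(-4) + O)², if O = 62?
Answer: 324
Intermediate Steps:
((7 + 4)*(-4) + O)² = ((7 + 4)*(-4) + 62)² = (11*(-4) + 62)² = (-44 + 62)² = 18² = 324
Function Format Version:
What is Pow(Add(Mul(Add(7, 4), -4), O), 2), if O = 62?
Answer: 324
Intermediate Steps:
Pow(Add(Mul(Add(7, 4), -4), O), 2) = Pow(Add(Mul(Add(7, 4), -4), 62), 2) = Pow(Add(Mul(11, -4), 62), 2) = Pow(Add(-44, 62), 2) = Pow(18, 2) = 324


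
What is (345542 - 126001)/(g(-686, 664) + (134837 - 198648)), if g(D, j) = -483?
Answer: -219541/64294 ≈ -3.4146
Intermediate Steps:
(345542 - 126001)/(g(-686, 664) + (134837 - 198648)) = (345542 - 126001)/(-483 + (134837 - 198648)) = 219541/(-483 - 63811) = 219541/(-64294) = 219541*(-1/64294) = -219541/64294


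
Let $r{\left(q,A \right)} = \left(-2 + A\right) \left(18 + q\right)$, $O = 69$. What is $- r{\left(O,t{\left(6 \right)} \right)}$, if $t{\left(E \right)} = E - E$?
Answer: $174$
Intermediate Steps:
$t{\left(E \right)} = 0$
$- r{\left(O,t{\left(6 \right)} \right)} = - (-36 - 138 + 18 \cdot 0 + 0 \cdot 69) = - (-36 - 138 + 0 + 0) = \left(-1\right) \left(-174\right) = 174$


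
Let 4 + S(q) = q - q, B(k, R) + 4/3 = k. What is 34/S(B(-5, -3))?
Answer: -17/2 ≈ -8.5000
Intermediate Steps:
B(k, R) = -4/3 + k
S(q) = -4 (S(q) = -4 + (q - q) = -4 + 0 = -4)
34/S(B(-5, -3)) = 34/(-4) = 34*(-¼) = -17/2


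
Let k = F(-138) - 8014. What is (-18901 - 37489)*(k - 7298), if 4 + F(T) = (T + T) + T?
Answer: 887014700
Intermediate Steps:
F(T) = -4 + 3*T (F(T) = -4 + ((T + T) + T) = -4 + (2*T + T) = -4 + 3*T)
k = -8432 (k = (-4 + 3*(-138)) - 8014 = (-4 - 414) - 8014 = -418 - 8014 = -8432)
(-18901 - 37489)*(k - 7298) = (-18901 - 37489)*(-8432 - 7298) = -56390*(-15730) = 887014700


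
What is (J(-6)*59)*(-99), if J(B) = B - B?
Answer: 0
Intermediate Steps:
J(B) = 0
(J(-6)*59)*(-99) = (0*59)*(-99) = 0*(-99) = 0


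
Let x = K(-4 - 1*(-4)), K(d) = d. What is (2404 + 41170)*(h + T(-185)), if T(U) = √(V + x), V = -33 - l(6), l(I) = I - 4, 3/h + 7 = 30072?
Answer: 130722/30065 + 43574*I*√35 ≈ 4.348 + 2.5779e+5*I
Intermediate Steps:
h = 3/30065 (h = 3/(-7 + 30072) = 3/30065 ≈ 9.9784e-5)
x = 0 (x = -4 - 1*(-4) = -4 + 4 = 0)
l(I) = -4 + I
V = -35 (V = -33 - (-4 + 6) = -33 - 1*2 = -33 - 2 = -35)
T(U) = I*√35 (T(U) = √(-35 + 0) = √(-35) = I*√35)
(2404 + 41170)*(h + T(-185)) = (2404 + 41170)*(3/30065 + I*√35) = 43574*(3/30065 + I*√35) = 130722/30065 + 43574*I*√35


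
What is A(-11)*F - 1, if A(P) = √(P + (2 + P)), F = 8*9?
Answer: -1 + 144*I*√5 ≈ -1.0 + 321.99*I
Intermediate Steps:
F = 72
A(P) = √(2 + 2*P)
A(-11)*F - 1 = √(2 + 2*(-11))*72 - 1 = √(2 - 22)*72 - 1 = √(-20)*72 - 1 = (2*I*√5)*72 - 1 = 144*I*√5 - 1 = -1 + 144*I*√5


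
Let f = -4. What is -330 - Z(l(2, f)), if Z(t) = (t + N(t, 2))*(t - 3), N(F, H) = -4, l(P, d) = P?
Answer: -332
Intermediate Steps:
Z(t) = (-4 + t)*(-3 + t) (Z(t) = (t - 4)*(t - 3) = (-4 + t)*(-3 + t))
-330 - Z(l(2, f)) = -330 - (12 + 2**2 - 7*2) = -330 - (12 + 4 - 14) = -330 - 1*2 = -330 - 2 = -332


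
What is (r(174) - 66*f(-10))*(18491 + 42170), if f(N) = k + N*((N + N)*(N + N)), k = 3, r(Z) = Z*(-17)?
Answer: 15823057884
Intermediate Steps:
r(Z) = -17*Z
f(N) = 3 + 4*N³ (f(N) = 3 + N*((N + N)*(N + N)) = 3 + N*((2*N)*(2*N)) = 3 + N*(4*N²) = 3 + 4*N³)
(r(174) - 66*f(-10))*(18491 + 42170) = (-17*174 - 66*(3 + 4*(-10)³))*(18491 + 42170) = (-2958 - 66*(3 + 4*(-1000)))*60661 = (-2958 - 66*(3 - 4000))*60661 = (-2958 - 66*(-3997))*60661 = (-2958 + 263802)*60661 = 260844*60661 = 15823057884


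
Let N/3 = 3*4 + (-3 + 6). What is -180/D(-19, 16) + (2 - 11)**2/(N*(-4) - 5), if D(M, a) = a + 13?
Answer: -35649/5365 ≈ -6.6447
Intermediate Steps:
D(M, a) = 13 + a
N = 45 (N = 3*(3*4 + (-3 + 6)) = 3*(12 + 3) = 3*15 = 45)
-180/D(-19, 16) + (2 - 11)**2/(N*(-4) - 5) = -180/(13 + 16) + (2 - 11)**2/(45*(-4) - 5) = -180/29 + (-9)**2/(-180 - 5) = -180*1/29 + 81/(-185) = -180/29 + 81*(-1/185) = -180/29 - 81/185 = -35649/5365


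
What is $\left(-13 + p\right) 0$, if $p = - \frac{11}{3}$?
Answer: $0$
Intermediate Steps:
$p = - \frac{11}{3}$ ($p = \left(-11\right) \frac{1}{3} = - \frac{11}{3} \approx -3.6667$)
$\left(-13 + p\right) 0 = \left(-13 - \frac{11}{3}\right) 0 = \left(- \frac{50}{3}\right) 0 = 0$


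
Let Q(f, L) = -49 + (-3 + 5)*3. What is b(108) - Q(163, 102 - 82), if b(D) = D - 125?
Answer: 26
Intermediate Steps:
b(D) = -125 + D
Q(f, L) = -43 (Q(f, L) = -49 + 2*3 = -49 + 6 = -43)
b(108) - Q(163, 102 - 82) = (-125 + 108) - 1*(-43) = -17 + 43 = 26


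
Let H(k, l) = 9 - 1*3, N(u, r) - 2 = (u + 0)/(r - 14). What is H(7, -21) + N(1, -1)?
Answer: 119/15 ≈ 7.9333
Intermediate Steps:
N(u, r) = 2 + u/(-14 + r) (N(u, r) = 2 + (u + 0)/(r - 14) = 2 + u/(-14 + r))
H(k, l) = 6 (H(k, l) = 9 - 3 = 6)
H(7, -21) + N(1, -1) = 6 + (-28 + 1 + 2*(-1))/(-14 - 1) = 6 + (-28 + 1 - 2)/(-15) = 6 - 1/15*(-29) = 6 + 29/15 = 119/15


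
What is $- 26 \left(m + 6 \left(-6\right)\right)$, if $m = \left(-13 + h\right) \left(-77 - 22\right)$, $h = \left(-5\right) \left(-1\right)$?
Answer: $-19656$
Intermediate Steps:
$h = 5$
$m = 792$ ($m = \left(-13 + 5\right) \left(-77 - 22\right) = \left(-8\right) \left(-99\right) = 792$)
$- 26 \left(m + 6 \left(-6\right)\right) = - 26 \left(792 + 6 \left(-6\right)\right) = - 26 \left(792 - 36\right) = \left(-26\right) 756 = -19656$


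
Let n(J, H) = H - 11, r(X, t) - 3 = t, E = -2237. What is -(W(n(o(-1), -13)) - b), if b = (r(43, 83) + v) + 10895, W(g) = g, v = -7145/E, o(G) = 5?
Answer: 24625330/2237 ≈ 11008.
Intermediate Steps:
r(X, t) = 3 + t
v = 7145/2237 (v = -7145/(-2237) = -7145*(-1/2237) = 7145/2237 ≈ 3.1940)
n(J, H) = -11 + H
b = 24571642/2237 (b = ((3 + 83) + 7145/2237) + 10895 = (86 + 7145/2237) + 10895 = 199527/2237 + 10895 = 24571642/2237 ≈ 10984.)
-(W(n(o(-1), -13)) - b) = -((-11 - 13) - 1*24571642/2237) = -(-24 - 24571642/2237) = -1*(-24625330/2237) = 24625330/2237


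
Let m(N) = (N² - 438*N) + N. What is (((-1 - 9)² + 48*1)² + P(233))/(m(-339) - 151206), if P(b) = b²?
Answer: 76193/111858 ≈ 0.68116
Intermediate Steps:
m(N) = N² - 437*N
(((-1 - 9)² + 48*1)² + P(233))/(m(-339) - 151206) = (((-1 - 9)² + 48*1)² + 233²)/(-339*(-437 - 339) - 151206) = (((-10)² + 48)² + 54289)/(-339*(-776) - 151206) = ((100 + 48)² + 54289)/(263064 - 151206) = (148² + 54289)/111858 = (21904 + 54289)*(1/111858) = 76193*(1/111858) = 76193/111858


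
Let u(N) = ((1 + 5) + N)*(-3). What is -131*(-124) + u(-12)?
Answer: 16262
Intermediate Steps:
u(N) = -18 - 3*N (u(N) = (6 + N)*(-3) = -18 - 3*N)
-131*(-124) + u(-12) = -131*(-124) + (-18 - 3*(-12)) = 16244 + (-18 + 36) = 16244 + 18 = 16262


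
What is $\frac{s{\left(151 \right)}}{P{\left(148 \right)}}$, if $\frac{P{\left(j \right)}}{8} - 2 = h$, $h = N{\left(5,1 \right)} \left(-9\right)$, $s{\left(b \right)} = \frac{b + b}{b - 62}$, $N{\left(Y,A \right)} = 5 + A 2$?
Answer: $- \frac{151}{21716} \approx -0.0069534$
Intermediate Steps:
$N{\left(Y,A \right)} = 5 + 2 A$
$s{\left(b \right)} = \frac{2 b}{-62 + b}$
$h = -63$ ($h = \left(5 + 2 \cdot 1\right) \left(-9\right) = \left(5 + 2\right) \left(-9\right) = 7 \left(-9\right) = -63$)
$P{\left(j \right)} = -488$ ($P{\left(j \right)} = 16 + 8 \left(-63\right) = 16 - 504 = -488$)
$\frac{s{\left(151 \right)}}{P{\left(148 \right)}} = \frac{2 \cdot 151 \frac{1}{-62 + 151}}{-488} = 2 \cdot 151 \cdot \frac{1}{89} \left(- \frac{1}{488}\right) = \frac{302}{89} \left(- \frac{1}{488}\right) = - \frac{151}{21716}$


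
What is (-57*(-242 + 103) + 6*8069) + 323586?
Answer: 379923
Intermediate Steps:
(-57*(-242 + 103) + 6*8069) + 323586 = (-57*(-139) + 48414) + 323586 = (7923 + 48414) + 323586 = 56337 + 323586 = 379923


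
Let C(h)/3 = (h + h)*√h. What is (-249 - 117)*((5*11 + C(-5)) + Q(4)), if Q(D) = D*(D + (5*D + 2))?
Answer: -58194 + 10980*I*√5 ≈ -58194.0 + 24552.0*I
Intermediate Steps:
C(h) = 6*h^(3/2) (C(h) = 3*((h + h)*√h) = 3*((2*h)*√h) = 3*(2*h^(3/2)) = 6*h^(3/2))
Q(D) = D*(2 + 6*D) (Q(D) = D*(D + (2 + 5*D)) = D*(2 + 6*D))
(-249 - 117)*((5*11 + C(-5)) + Q(4)) = (-249 - 117)*((5*11 + 6*(-5)^(3/2)) + 2*4*(1 + 3*4)) = -366*((55 + 6*(-5*I*√5)) + 2*4*(1 + 12)) = -366*((55 - 30*I*√5) + 2*4*13) = -366*((55 - 30*I*√5) + 104) = -366*(159 - 30*I*√5) = -58194 + 10980*I*√5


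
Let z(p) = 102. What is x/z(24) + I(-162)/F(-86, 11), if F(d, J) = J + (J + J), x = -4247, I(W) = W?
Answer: -52225/1122 ≈ -46.546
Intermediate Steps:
F(d, J) = 3*J (F(d, J) = J + 2*J = 3*J)
x/z(24) + I(-162)/F(-86, 11) = -4247/102 - 162/(3*11) = -4247*1/102 - 162/33 = -4247/102 - 162*1/33 = -4247/102 - 54/11 = -52225/1122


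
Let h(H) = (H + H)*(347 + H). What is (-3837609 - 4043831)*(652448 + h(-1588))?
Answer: -36206263484160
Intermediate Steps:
h(H) = 2*H*(347 + H) (h(H) = (2*H)*(347 + H) = 2*H*(347 + H))
(-3837609 - 4043831)*(652448 + h(-1588)) = (-3837609 - 4043831)*(652448 + 2*(-1588)*(347 - 1588)) = -7881440*(652448 + 2*(-1588)*(-1241)) = -7881440*(652448 + 3941416) = -7881440*4593864 = -36206263484160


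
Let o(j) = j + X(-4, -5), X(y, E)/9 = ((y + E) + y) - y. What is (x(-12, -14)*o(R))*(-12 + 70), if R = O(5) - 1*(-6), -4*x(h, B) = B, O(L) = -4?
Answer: -16037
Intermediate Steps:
x(h, B) = -B/4
R = 2 (R = -4 - 1*(-6) = -4 + 6 = 2)
X(y, E) = 9*E + 9*y (X(y, E) = 9*(((y + E) + y) - y) = 9*(((E + y) + y) - y) = 9*((E + 2*y) - y) = 9*(E + y) = 9*E + 9*y)
o(j) = -81 + j (o(j) = j + (9*(-5) + 9*(-4)) = j + (-45 - 36) = j - 81 = -81 + j)
(x(-12, -14)*o(R))*(-12 + 70) = ((-¼*(-14))*(-81 + 2))*(-12 + 70) = ((7/2)*(-79))*58 = -553/2*58 = -16037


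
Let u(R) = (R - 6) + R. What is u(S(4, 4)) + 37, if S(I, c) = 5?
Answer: 41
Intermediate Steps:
u(R) = -6 + 2*R (u(R) = (-6 + R) + R = -6 + 2*R)
u(S(4, 4)) + 37 = (-6 + 2*5) + 37 = (-6 + 10) + 37 = 4 + 37 = 41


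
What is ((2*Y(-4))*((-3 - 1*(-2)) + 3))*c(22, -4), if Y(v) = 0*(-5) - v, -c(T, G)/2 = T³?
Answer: -340736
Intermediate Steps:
c(T, G) = -2*T³
Y(v) = -v (Y(v) = 0 - v = -v)
((2*Y(-4))*((-3 - 1*(-2)) + 3))*c(22, -4) = ((2*(-1*(-4)))*((-3 - 1*(-2)) + 3))*(-2*22³) = ((2*4)*((-3 + 2) + 3))*(-2*10648) = (8*(-1 + 3))*(-21296) = (8*2)*(-21296) = 16*(-21296) = -340736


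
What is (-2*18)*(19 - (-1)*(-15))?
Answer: -144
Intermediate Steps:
(-2*18)*(19 - (-1)*(-15)) = -36*(19 - 1*15) = -36*(19 - 15) = -36*4 = -144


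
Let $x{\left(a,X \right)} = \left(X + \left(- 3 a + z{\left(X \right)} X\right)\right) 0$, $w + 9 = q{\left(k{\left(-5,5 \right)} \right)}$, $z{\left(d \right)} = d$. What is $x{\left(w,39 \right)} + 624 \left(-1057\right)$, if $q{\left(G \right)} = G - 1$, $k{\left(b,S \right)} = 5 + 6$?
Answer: $-659568$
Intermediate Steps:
$k{\left(b,S \right)} = 11$
$q{\left(G \right)} = -1 + G$ ($q{\left(G \right)} = G - 1 = -1 + G$)
$w = 1$ ($w = -9 + \left(-1 + 11\right) = -9 + 10 = 1$)
$x{\left(a,X \right)} = 0$ ($x{\left(a,X \right)} = \left(X + \left(- 3 a + X X\right)\right) 0 = \left(X + \left(- 3 a + X^{2}\right)\right) 0 = \left(X + \left(X^{2} - 3 a\right)\right) 0 = \left(X + X^{2} - 3 a\right) 0 = 0$)
$x{\left(w,39 \right)} + 624 \left(-1057\right) = 0 + 624 \left(-1057\right) = 0 - 659568 = -659568$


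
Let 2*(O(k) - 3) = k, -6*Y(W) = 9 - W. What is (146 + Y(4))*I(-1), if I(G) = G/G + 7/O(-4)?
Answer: 3484/3 ≈ 1161.3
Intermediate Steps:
Y(W) = -3/2 + W/6 (Y(W) = -(9 - W)/6 = -3/2 + W/6)
O(k) = 3 + k/2
I(G) = 8 (I(G) = G/G + 7/(3 + (1/2)*(-4)) = 1 + 7/(3 - 2) = 1 + 7/1 = 1 + 7*1 = 1 + 7 = 8)
(146 + Y(4))*I(-1) = (146 + (-3/2 + (1/6)*4))*8 = (146 + (-3/2 + 2/3))*8 = (146 - 5/6)*8 = (871/6)*8 = 3484/3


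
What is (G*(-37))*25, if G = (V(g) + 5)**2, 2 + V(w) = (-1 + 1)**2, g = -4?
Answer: -8325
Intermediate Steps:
V(w) = -2 (V(w) = -2 + (-1 + 1)**2 = -2 + 0**2 = -2 + 0 = -2)
G = 9 (G = (-2 + 5)**2 = 3**2 = 9)
(G*(-37))*25 = (9*(-37))*25 = -333*25 = -8325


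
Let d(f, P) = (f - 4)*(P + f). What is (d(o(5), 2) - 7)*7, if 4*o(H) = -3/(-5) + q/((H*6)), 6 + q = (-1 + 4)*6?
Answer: -1729/16 ≈ -108.06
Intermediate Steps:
q = 12 (q = -6 + (-1 + 4)*6 = -6 + 3*6 = -6 + 18 = 12)
o(H) = 3/20 + 1/(2*H) (o(H) = (-3/(-5) + 12/((H*6)))/4 = (-3*(-⅕) + 12/((6*H)))/4 = (⅗ + 12*(1/(6*H)))/4 = (⅗ + 2/H)/4 = 3/20 + 1/(2*H))
d(f, P) = (-4 + f)*(P + f)
(d(o(5), 2) - 7)*7 = ((((1/20)*(10 + 3*5)/5)² - 4*2 - (10 + 3*5)/(5*5) + 2*((1/20)*(10 + 3*5)/5)) - 7)*7 = ((((1/20)*(⅕)*(10 + 15))² - 8 - (10 + 15)/(5*5) + 2*((1/20)*(⅕)*(10 + 15))) - 7)*7 = ((((1/20)*(⅕)*25)² - 8 - 25/(5*5) + 2*((1/20)*(⅕)*25)) - 7)*7 = (((¼)² - 8 - 4*¼ + 2*(¼)) - 7)*7 = ((1/16 - 8 - 1 + ½) - 7)*7 = (-135/16 - 7)*7 = -247/16*7 = -1729/16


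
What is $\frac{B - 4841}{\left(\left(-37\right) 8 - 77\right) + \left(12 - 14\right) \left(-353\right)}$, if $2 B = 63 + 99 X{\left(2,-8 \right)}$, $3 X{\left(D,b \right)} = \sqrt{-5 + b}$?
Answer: $- \frac{9619}{666} + \frac{11 i \sqrt{13}}{222} \approx -14.443 + 0.17865 i$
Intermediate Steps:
$X{\left(D,b \right)} = \frac{\sqrt{-5 + b}}{3}$
$B = \frac{63}{2} + \frac{33 i \sqrt{13}}{2}$ ($B = \frac{63 + 99 \frac{\sqrt{-5 - 8}}{3}}{2} = \frac{63 + 99 \frac{\sqrt{-13}}{3}}{2} = \frac{63 + 99 \frac{i \sqrt{13}}{3}}{2} = \frac{63 + 33 i \sqrt{13}}{2} = \frac{63}{2} + \frac{33 i \sqrt{13}}{2} \approx 31.5 + 59.492 i$)
$\frac{B - 4841}{\left(\left(-37\right) 8 - 77\right) + \left(12 - 14\right) \left(-353\right)} = \frac{\left(\frac{63}{2} + \frac{33 i \sqrt{13}}{2}\right) - 4841}{\left(\left(-37\right) 8 - 77\right) + \left(12 - 14\right) \left(-353\right)} = \frac{- \frac{9619}{2} + \frac{33 i \sqrt{13}}{2}}{\left(-296 - 77\right) - -706} = \frac{- \frac{9619}{2} + \frac{33 i \sqrt{13}}{2}}{-373 + 706} = \frac{- \frac{9619}{2} + \frac{33 i \sqrt{13}}{2}}{333} = \left(- \frac{9619}{2} + \frac{33 i \sqrt{13}}{2}\right) \frac{1}{333} = - \frac{9619}{666} + \frac{11 i \sqrt{13}}{222}$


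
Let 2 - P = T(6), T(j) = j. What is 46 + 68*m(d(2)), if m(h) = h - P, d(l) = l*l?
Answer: 590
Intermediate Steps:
P = -4 (P = 2 - 1*6 = 2 - 6 = -4)
d(l) = l²
m(h) = 4 + h (m(h) = h - 1*(-4) = h + 4 = 4 + h)
46 + 68*m(d(2)) = 46 + 68*(4 + 2²) = 46 + 68*(4 + 4) = 46 + 68*8 = 46 + 544 = 590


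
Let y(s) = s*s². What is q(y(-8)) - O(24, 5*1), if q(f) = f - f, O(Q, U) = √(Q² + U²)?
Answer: -√601 ≈ -24.515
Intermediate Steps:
y(s) = s³
q(f) = 0
q(y(-8)) - O(24, 5*1) = 0 - √(24² + (5*1)²) = 0 - √(576 + 5²) = 0 - √(576 + 25) = 0 - √601 = -√601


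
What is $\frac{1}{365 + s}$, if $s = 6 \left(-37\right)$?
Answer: $\frac{1}{143} \approx 0.006993$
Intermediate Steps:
$s = -222$
$\frac{1}{365 + s} = \frac{1}{365 - 222} = \frac{1}{143}$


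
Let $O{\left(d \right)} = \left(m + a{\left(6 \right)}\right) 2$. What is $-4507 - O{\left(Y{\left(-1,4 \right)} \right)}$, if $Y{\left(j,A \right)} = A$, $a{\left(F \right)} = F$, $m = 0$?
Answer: $-4519$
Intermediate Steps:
$O{\left(d \right)} = 12$ ($O{\left(d \right)} = \left(0 + 6\right) 2 = 6 \cdot 2 = 12$)
$-4507 - O{\left(Y{\left(-1,4 \right)} \right)} = -4507 - 12 = -4519$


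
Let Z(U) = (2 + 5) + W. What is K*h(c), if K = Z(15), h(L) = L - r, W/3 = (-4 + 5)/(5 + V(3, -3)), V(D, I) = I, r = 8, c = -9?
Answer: -289/2 ≈ -144.50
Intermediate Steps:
W = 3/2 (W = 3*((-4 + 5)/(5 - 3)) = 3*(1/2) = 3/2 ≈ 1.5000)
h(L) = -8 + L (h(L) = L - 1*8 = L - 8 = -8 + L)
Z(U) = 17/2 (Z(U) = (2 + 5) + 3/2 = 7 + 3/2 = 17/2)
K = 17/2 ≈ 8.5000
K*h(c) = 17*(-8 - 9)/2 = (17/2)*(-17) = -289/2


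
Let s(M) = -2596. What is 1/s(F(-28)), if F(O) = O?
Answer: -1/2596 ≈ -0.00038521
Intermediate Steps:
1/s(F(-28)) = 1/(-2596) = -1/2596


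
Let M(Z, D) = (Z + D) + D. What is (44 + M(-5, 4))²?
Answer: 2209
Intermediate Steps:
M(Z, D) = Z + 2*D (M(Z, D) = (D + Z) + D = Z + 2*D)
(44 + M(-5, 4))² = (44 + (-5 + 2*4))² = (44 + (-5 + 8))² = (44 + 3)² = 47² = 2209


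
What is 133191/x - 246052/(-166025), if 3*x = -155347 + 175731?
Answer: 71354631293/3384253600 ≈ 21.084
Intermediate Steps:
x = 20384/3 (x = (-155347 + 175731)/3 = (⅓)*20384 = 20384/3 ≈ 6794.7)
133191/x - 246052/(-166025) = 133191/(20384/3) - 246052/(-166025) = 133191*(3/20384) - 246052*(-1/166025) = 399573/20384 + 246052/166025 = 71354631293/3384253600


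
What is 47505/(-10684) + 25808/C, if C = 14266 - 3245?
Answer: -247819933/117748364 ≈ -2.1047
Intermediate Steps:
C = 11021
47505/(-10684) + 25808/C = 47505/(-10684) + 25808/11021 = 47505*(-1/10684) + 25808*(1/11021) = -47505/10684 + 25808/11021 = -247819933/117748364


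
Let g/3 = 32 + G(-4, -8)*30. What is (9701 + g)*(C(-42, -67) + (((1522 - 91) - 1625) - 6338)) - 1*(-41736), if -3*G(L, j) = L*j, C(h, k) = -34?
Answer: -57982006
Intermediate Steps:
G(L, j) = -L*j/3
g = -864 (g = 3*(32 - ⅓*(-4)*(-8)*30) = 3*(32 - 32/3*30) = 3*(32 - 320) = 3*(-288) = -864)
(9701 + g)*(C(-42, -67) + (((1522 - 91) - 1625) - 6338)) - 1*(-41736) = (9701 - 864)*(-34 + (((1522 - 91) - 1625) - 6338)) - 1*(-41736) = 8837*(-34 + ((1431 - 1625) - 6338)) + 41736 = 8837*(-34 + (-194 - 6338)) + 41736 = 8837*(-34 - 6532) + 41736 = 8837*(-6566) + 41736 = -58023742 + 41736 = -57982006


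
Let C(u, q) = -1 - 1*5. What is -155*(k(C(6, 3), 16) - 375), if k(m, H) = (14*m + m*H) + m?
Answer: 86955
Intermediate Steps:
C(u, q) = -6 (C(u, q) = -1 - 5 = -6)
k(m, H) = 15*m + H*m (k(m, H) = (14*m + H*m) + m = 15*m + H*m)
-155*(k(C(6, 3), 16) - 375) = -155*(-6*(15 + 16) - 375) = -155*(-6*31 - 375) = -155*(-186 - 375) = -155*(-561) = 86955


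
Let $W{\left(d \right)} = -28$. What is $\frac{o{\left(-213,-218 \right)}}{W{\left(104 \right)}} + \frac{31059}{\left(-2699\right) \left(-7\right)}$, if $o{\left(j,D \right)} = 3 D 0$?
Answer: $\frac{4437}{2699} \approx 1.6439$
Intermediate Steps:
$o{\left(j,D \right)} = 0$
$\frac{o{\left(-213,-218 \right)}}{W{\left(104 \right)}} + \frac{31059}{\left(-2699\right) \left(-7\right)} = \frac{0}{-28} + \frac{31059}{\left(-2699\right) \left(-7\right)} = 0 \left(- \frac{1}{28}\right) + \frac{31059}{18893} = 0 + 31059 \cdot \frac{1}{18893} = 0 + \frac{4437}{2699} = \frac{4437}{2699}$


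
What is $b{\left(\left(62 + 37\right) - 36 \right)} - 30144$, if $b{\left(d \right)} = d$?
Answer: $-30081$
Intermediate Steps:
$b{\left(\left(62 + 37\right) - 36 \right)} - 30144 = \left(\left(62 + 37\right) - 36\right) - 30144 = \left(99 - 36\right) - 30144 = 63 - 30144 = -30081$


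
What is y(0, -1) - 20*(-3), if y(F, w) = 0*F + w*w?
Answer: 61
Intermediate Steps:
y(F, w) = w**2 (y(F, w) = 0 + w**2 = w**2)
y(0, -1) - 20*(-3) = (-1)**2 - 20*(-3) = 1 - 5*(-12) = 1 + 60 = 61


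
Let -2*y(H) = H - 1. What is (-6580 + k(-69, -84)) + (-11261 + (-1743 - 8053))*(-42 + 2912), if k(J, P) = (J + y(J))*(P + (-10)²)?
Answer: -60440714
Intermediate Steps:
y(H) = ½ - H/2 (y(H) = -(H - 1)/2 = -(-1 + H)/2 = ½ - H/2)
k(J, P) = (½ + J/2)*(100 + P) (k(J, P) = (J + (½ - J/2))*(P + (-10)²) = (½ + J/2)*(P + 100) = (½ + J/2)*(100 + P))
(-6580 + k(-69, -84)) + (-11261 + (-1743 - 8053))*(-42 + 2912) = (-6580 + (50 + (½)*(-84) + 50*(-69) + (½)*(-69)*(-84))) + (-11261 + (-1743 - 8053))*(-42 + 2912) = (-6580 + (50 - 42 - 3450 + 2898)) + (-11261 - 9796)*2870 = (-6580 - 544) - 21057*2870 = -7124 - 60433590 = -60440714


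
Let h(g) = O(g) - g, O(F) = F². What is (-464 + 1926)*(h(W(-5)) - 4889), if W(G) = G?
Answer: -7103858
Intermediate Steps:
h(g) = g² - g
(-464 + 1926)*(h(W(-5)) - 4889) = (-464 + 1926)*(-5*(-1 - 5) - 4889) = 1462*(-5*(-6) - 4889) = 1462*(30 - 4889) = 1462*(-4859) = -7103858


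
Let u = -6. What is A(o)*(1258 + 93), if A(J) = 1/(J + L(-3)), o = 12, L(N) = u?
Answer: 1351/6 ≈ 225.17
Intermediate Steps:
L(N) = -6
A(J) = 1/(-6 + J) (A(J) = 1/(J - 6) = 1/(-6 + J))
A(o)*(1258 + 93) = (1258 + 93)/(-6 + 12) = 1351/6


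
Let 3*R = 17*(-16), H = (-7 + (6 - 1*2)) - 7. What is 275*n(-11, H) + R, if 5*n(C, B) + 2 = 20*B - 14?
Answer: -35912/3 ≈ -11971.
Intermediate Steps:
H = -10 (H = (-7 + (6 - 2)) - 7 = (-7 + 4) - 7 = -3 - 7 = -10)
n(C, B) = -16/5 + 4*B (n(C, B) = -2/5 + (20*B - 14)/5 = -2/5 + (-14 + 20*B)/5 = -2/5 + (-14/5 + 4*B) = -16/5 + 4*B)
R = -272/3 (R = (17*(-16))/3 = (1/3)*(-272) = -272/3 ≈ -90.667)
275*n(-11, H) + R = 275*(-16/5 + 4*(-10)) - 272/3 = 275*(-16/5 - 40) - 272/3 = 275*(-216/5) - 272/3 = -11880 - 272/3 = -35912/3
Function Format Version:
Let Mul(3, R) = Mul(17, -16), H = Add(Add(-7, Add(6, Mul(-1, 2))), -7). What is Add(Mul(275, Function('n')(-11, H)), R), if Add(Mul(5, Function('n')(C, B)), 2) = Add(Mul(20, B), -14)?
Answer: Rational(-35912, 3) ≈ -11971.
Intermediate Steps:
H = -10 (H = Add(Add(-7, Add(6, -2)), -7) = Add(Add(-7, 4), -7) = Add(-3, -7) = -10)
Function('n')(C, B) = Add(Rational(-16, 5), Mul(4, B)) (Function('n')(C, B) = Add(Rational(-2, 5), Mul(Rational(1, 5), Add(Mul(20, B), -14))) = Add(Rational(-2, 5), Mul(Rational(1, 5), Add(-14, Mul(20, B)))) = Add(Rational(-2, 5), Add(Rational(-14, 5), Mul(4, B))) = Add(Rational(-16, 5), Mul(4, B)))
R = Rational(-272, 3) (R = Mul(Rational(1, 3), Mul(17, -16)) = Mul(Rational(1, 3), -272) = Rational(-272, 3) ≈ -90.667)
Add(Mul(275, Function('n')(-11, H)), R) = Add(Mul(275, Add(Rational(-16, 5), Mul(4, -10))), Rational(-272, 3)) = Add(Mul(275, Add(Rational(-16, 5), -40)), Rational(-272, 3)) = Add(Mul(275, Rational(-216, 5)), Rational(-272, 3)) = Add(-11880, Rational(-272, 3)) = Rational(-35912, 3)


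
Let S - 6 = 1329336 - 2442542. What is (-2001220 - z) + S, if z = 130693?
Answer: -3245113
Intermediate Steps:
S = -1113200 (S = 6 + (1329336 - 2442542) = 6 - 1113206 = -1113200)
(-2001220 - z) + S = (-2001220 - 1*130693) - 1113200 = (-2001220 - 130693) - 1113200 = -2131913 - 1113200 = -3245113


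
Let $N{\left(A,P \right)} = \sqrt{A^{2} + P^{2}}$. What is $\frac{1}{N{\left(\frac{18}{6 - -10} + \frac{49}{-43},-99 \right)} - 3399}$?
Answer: $- \frac{402224064}{1365999782375} - \frac{344 \sqrt{1159811161}}{1365999782375} \approx -0.00030303$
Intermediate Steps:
$\frac{1}{N{\left(\frac{18}{6 - -10} + \frac{49}{-43},-99 \right)} - 3399} = \frac{1}{\sqrt{\left(\frac{18}{6 - -10} + \frac{49}{-43}\right)^{2} + \left(-99\right)^{2}} - 3399} = \frac{1}{\sqrt{\left(\frac{18}{6 + 10} + 49 \left(- \frac{1}{43}\right)\right)^{2} + 9801} - 3399} = \frac{1}{\sqrt{\left(\frac{18}{16} - \frac{49}{43}\right)^{2} + 9801} - 3399} = \frac{1}{\sqrt{\left(18 \cdot \frac{1}{16} - \frac{49}{43}\right)^{2} + 9801} - 3399} = \frac{1}{\sqrt{\left(\frac{9}{8} - \frac{49}{43}\right)^{2} + 9801} - 3399} = \frac{1}{\sqrt{\left(- \frac{5}{344}\right)^{2} + 9801} - 3399} = \frac{1}{\sqrt{\frac{25}{118336} + 9801} - 3399} = \frac{1}{\sqrt{\frac{1159811161}{118336}} - 3399} = \frac{1}{\frac{\sqrt{1159811161}}{344} - 3399} = \frac{1}{-3399 + \frac{\sqrt{1159811161}}{344}}$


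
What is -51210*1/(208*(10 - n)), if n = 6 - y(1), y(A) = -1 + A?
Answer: -25605/416 ≈ -61.550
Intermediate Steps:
n = 6 (n = 6 - (-1 + 1) = 6 - 1*0 = 6 + 0 = 6)
-51210*1/(208*(10 - n)) = -51210*1/(208*(10 - 1*6)) = -51210*1/(208*(10 - 6)) = -51210/(208*4) = -51210/832 = -51210*1/832 = -25605/416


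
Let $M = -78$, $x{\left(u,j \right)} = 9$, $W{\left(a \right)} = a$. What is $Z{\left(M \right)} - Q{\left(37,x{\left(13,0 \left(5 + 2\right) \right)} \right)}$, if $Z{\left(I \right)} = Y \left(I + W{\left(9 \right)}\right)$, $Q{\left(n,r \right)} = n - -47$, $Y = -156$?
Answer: $10680$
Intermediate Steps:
$Q{\left(n,r \right)} = 47 + n$ ($Q{\left(n,r \right)} = n + 47 = 47 + n$)
$Z{\left(I \right)} = -1404 - 156 I$ ($Z{\left(I \right)} = - 156 \left(I + 9\right) = - 156 \left(9 + I\right) = -1404 - 156 I$)
$Z{\left(M \right)} - Q{\left(37,x{\left(13,0 \left(5 + 2\right) \right)} \right)} = \left(-1404 - -12168\right) - \left(47 + 37\right) = \left(-1404 + 12168\right) - 84 = 10764 - 84 = 10680$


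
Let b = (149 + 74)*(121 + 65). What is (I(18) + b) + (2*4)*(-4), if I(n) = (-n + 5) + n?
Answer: 41451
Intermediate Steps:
I(n) = 5 (I(n) = (5 - n) + n = 5)
b = 41478 (b = 223*186 = 41478)
(I(18) + b) + (2*4)*(-4) = (5 + 41478) + (2*4)*(-4) = 41483 + 8*(-4) = 41483 - 32 = 41451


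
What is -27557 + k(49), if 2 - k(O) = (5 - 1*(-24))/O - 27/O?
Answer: -1350197/49 ≈ -27555.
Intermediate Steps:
k(O) = 2 - 2/O (k(O) = 2 - ((5 - 1*(-24))/O - 27/O) = 2 - ((5 + 24)/O - 27/O) = 2 - (29/O - 27/O) = 2 - 2/O)
-27557 + k(49) = -27557 + (2 - 2/49) = -27557 + 96/49 = -1350197/49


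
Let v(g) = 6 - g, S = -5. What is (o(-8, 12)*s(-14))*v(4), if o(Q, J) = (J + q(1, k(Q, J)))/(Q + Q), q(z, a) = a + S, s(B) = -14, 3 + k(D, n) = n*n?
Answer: 259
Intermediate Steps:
k(D, n) = -3 + n² (k(D, n) = -3 + n*n = -3 + n²)
q(z, a) = -5 + a (q(z, a) = a - 5 = -5 + a)
o(Q, J) = (-8 + J + J²)/(2*Q) (o(Q, J) = (J + (-5 + (-3 + J²)))/(Q + Q) = (J + (-8 + J²))/((2*Q)) = (-8 + J + J²)*(1/(2*Q)) = (-8 + J + J²)/(2*Q))
(o(-8, 12)*s(-14))*v(4) = (((½)*(-8 + 12 + 12²)/(-8))*(-14))*(6 - 1*4) = (((½)*(-⅛)*(-8 + 12 + 144))*(-14))*(6 - 4) = (((½)*(-⅛)*148)*(-14))*2 = -37/4*(-14)*2 = (259/2)*2 = 259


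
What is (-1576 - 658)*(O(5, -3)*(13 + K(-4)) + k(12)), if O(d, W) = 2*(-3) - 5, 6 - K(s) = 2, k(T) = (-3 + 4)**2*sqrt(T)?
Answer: 417758 - 4468*sqrt(3) ≈ 4.1002e+5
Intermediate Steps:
k(T) = sqrt(T) (k(T) = 1**2*sqrt(T) = 1*sqrt(T) = sqrt(T))
K(s) = 4 (K(s) = 6 - 1*2 = 6 - 2 = 4)
O(d, W) = -11 (O(d, W) = -6 - 5 = -11)
(-1576 - 658)*(O(5, -3)*(13 + K(-4)) + k(12)) = (-1576 - 658)*(-11*(13 + 4) + sqrt(12)) = -2234*(-11*17 + 2*sqrt(3)) = -2234*(-187 + 2*sqrt(3)) = 417758 - 4468*sqrt(3)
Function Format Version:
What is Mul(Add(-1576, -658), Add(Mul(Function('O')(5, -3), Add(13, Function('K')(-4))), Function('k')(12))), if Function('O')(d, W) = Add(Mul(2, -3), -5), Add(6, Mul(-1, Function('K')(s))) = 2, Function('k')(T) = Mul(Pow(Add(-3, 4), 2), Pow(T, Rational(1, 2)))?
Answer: Add(417758, Mul(-4468, Pow(3, Rational(1, 2)))) ≈ 4.1002e+5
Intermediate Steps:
Function('k')(T) = Pow(T, Rational(1, 2)) (Function('k')(T) = Mul(Pow(1, 2), Pow(T, Rational(1, 2))) = Mul(1, Pow(T, Rational(1, 2))) = Pow(T, Rational(1, 2)))
Function('K')(s) = 4 (Function('K')(s) = Add(6, Mul(-1, 2)) = Add(6, -2) = 4)
Function('O')(d, W) = -11 (Function('O')(d, W) = Add(-6, -5) = -11)
Mul(Add(-1576, -658), Add(Mul(Function('O')(5, -3), Add(13, Function('K')(-4))), Function('k')(12))) = Mul(Add(-1576, -658), Add(Mul(-11, Add(13, 4)), Pow(12, Rational(1, 2)))) = Mul(-2234, Add(Mul(-11, 17), Mul(2, Pow(3, Rational(1, 2))))) = Mul(-2234, Add(-187, Mul(2, Pow(3, Rational(1, 2))))) = Add(417758, Mul(-4468, Pow(3, Rational(1, 2))))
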